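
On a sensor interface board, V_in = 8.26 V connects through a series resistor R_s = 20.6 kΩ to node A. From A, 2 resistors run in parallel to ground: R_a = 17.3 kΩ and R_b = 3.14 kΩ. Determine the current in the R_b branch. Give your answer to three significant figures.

Combine the parallel branches: R_p = (1/17.3 + 1/3.14)⁻¹ = 2.658 kΩ.
V_A = 8.26 × 2.658/23.26 = 0.9439 V.
Branch current I = V_A/R_b = 0.9439/3.14 = 0.3006 mA.
(Equivalently: I_total = 0.3552 mA, then current-divider fraction G_k/ΣG = 0.8464.)

I ≈ 0.301 mA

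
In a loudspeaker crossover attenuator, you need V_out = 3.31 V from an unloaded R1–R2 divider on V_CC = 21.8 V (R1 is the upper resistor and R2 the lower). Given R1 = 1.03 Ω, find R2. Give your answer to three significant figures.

Required fraction k = V_out/V_CC = 0.1518.
So R2 = R1 · V_out/(V_CC − V_out) = 1.03 × 3.31/(21.8 − 3.31) = 1.03 × 0.1790 = 0.1844 Ω.

R2 ≈ 0.184 Ω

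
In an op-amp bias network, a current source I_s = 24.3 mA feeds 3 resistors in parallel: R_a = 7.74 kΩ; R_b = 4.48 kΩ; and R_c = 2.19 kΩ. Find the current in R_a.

Total conductance ΣG = 1/7.74 + 1/4.48 + 1/2.19 = 0.8090 (units of 1/kΩ).
By the current-divider rule, I = I_s · G_k/ΣG = 24.3 × 0.1597 = 3.881 mA.

I ≈ 3.88 mA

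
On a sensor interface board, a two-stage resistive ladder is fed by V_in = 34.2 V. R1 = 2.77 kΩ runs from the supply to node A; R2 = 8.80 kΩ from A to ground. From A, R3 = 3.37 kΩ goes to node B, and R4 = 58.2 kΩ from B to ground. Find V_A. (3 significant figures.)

V_A ≈ 25.2 V

Looking into the second stage from A: R3 + R4 = 61.57 kΩ appears in parallel with R2.
R2 ‖ (R3+R4) = 7.700 kΩ.
First divider: V_A = V_in · 7.700/(2.77 + 7.700) = 25.15 V.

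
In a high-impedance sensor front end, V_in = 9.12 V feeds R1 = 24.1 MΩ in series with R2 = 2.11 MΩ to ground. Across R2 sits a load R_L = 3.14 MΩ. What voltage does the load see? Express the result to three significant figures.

V_out ≈ 0.454 V

First combine the lower leg with the load: R2 ‖ R_L = 1.262 MΩ.
Then V_out = V_in · R2'/(R1 + R2') = 9.12 × 1.262/25.36 = 0.4538 V.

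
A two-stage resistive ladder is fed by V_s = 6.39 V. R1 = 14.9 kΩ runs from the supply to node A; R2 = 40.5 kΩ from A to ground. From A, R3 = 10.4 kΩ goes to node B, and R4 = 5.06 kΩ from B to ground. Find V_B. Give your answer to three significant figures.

V_B ≈ 0.897 V

Looking into the second stage from A: R3 + R4 = 15.46 kΩ appears in parallel with R2.
R2 ‖ (R3+R4) = 11.19 kΩ.
First divider: V_A = V_s · 11.19/(14.9 + 11.19) = 2.741 V.
Then the unloaded second divider: V_B = V_A × R4/(R3+R4) = 2.741 × 0.3273 = 0.8970 V.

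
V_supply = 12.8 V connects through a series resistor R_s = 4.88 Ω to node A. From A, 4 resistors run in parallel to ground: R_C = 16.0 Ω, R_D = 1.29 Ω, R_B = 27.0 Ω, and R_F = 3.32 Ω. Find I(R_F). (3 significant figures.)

I ≈ 0.572 A

Equivalent of the parallel group: R_p = 0.8504 Ω.
V_A by voltage divider: V_A = 12.8 × 0.8504/(4.88 + 0.8504) = 1.900 V.
I(R_F) = V_A / R_F = 1.900/3.32 = 0.5721 A.
(Check via current divider: I_total = 2.234 A; share G_k/ΣG = 0.2561 → same result.)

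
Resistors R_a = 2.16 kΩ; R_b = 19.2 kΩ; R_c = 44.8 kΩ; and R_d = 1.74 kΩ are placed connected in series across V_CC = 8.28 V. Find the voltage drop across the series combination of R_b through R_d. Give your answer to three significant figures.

V ≈ 8.02 V

Series total: ΣR = 2.16 + 19.2 + 44.8 + 1.74 = 67.90 kΩ.
R_{R_b..R_d} = 19.2 + 44.8 + 1.74 = 65.74 kΩ.
By the voltage-divider rule, V = 8.28 × 65.74/67.90 = 8.017 V.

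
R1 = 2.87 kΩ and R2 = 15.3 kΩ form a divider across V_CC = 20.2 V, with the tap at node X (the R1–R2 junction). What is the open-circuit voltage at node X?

With X open, the divider is unloaded: V_th = 20.2 × 15.3/18.17 = 17.01 V.

V_th ≈ 17.0 V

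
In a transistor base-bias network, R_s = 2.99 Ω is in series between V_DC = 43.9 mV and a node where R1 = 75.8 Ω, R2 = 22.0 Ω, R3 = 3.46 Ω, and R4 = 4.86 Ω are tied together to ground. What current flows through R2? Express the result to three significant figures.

I ≈ 0.752 mA

Parallel bank: R_p = 1/(1/75.8 + 1/22.0 + 1/3.46 + 1/4.86) = 1.807 Ω.
V_A by voltage divider: V_A = 43.9 × 1.807/(2.99 + 1.807) = 16.54 mV.
Branch current I = V_A/R2 = 16.54/22.0 = 0.7517 mA.
(Equivalently: I_total = 9.152 mA, then current-divider fraction G_k/ΣG = 0.08213.)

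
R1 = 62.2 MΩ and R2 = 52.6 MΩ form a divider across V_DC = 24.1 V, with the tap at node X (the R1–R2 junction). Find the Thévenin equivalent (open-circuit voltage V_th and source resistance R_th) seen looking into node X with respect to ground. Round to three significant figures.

V_th is the unloaded tap voltage: V_DC · R2/(R1+R2) = 24.1 × 0.4582 = 11.04 V.
With V_DC suppressed (replaced by a short), R_th = R1 ‖ R2 = (62.20 × 52.6)/(62.20 + 52.6) = 28.50 MΩ.

V_th ≈ 11.0 V, R_th ≈ 28.5 MΩ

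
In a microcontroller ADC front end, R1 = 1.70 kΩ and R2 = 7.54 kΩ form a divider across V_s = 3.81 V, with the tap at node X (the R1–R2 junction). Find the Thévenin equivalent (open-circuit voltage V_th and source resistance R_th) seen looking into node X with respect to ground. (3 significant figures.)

V_th is the unloaded tap voltage: V_s · R2/(R1+R2) = 3.81 × 0.8160 = 3.109 V.
With V_s suppressed (replaced by a short), R_th = R1 ‖ R2 = (1.700 × 7.54)/(1.700 + 7.54) = 1.387 kΩ.

V_th ≈ 3.11 V, R_th ≈ 1.39 kΩ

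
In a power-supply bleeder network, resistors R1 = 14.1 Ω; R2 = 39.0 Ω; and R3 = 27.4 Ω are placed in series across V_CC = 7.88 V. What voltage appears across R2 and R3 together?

V ≈ 6.50 V

ΣR = 14.1 + 39.0 + 27.4 = 80.50 Ω.
R_{R2..R3} = 39.0 + 27.4 = 66.40 Ω.
By the voltage-divider rule, V = 7.88 × 66.40/80.50 = 6.500 V.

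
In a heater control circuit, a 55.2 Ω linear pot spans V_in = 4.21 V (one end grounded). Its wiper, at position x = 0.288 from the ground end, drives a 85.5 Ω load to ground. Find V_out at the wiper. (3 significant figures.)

Lower segment x·R_p = 15.90 Ω; upper segment (1−x)·R_p = 39.30 Ω.
(x·R_p) ‖ R_L = 13.41 Ω.
Loaded-divider output: V_out = 4.21 × 0.2543 = 1.071 V.

V_out ≈ 1.07 V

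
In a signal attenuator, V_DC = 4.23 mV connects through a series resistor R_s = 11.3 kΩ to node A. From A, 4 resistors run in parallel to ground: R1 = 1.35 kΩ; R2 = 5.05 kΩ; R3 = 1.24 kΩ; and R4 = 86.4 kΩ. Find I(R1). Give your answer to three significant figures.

Combine the parallel branches: R_p = (1/1.35 + 1/5.05 + 1/1.24 + 1/86.4)⁻¹ = 0.5692 kΩ.
V_A = 4.23 × 0.5692/11.87 = 0.2029 mV.
I(R1) = V_A / R1 = 0.2029/1.35 = 0.1503 µA.
(Equivalently: I_total = 0.3564 µA, then current-divider fraction G_k/ΣG = 0.4216.)

I ≈ 0.150 µA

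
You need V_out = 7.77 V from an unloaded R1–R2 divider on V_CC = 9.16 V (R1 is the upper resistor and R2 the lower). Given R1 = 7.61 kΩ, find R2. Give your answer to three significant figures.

The divider ratio is R2/(R1+R2) = 7.77/9.16 = 0.8483.
Rearranging, R2 = R1·k/(1−k) = 7.61 × 5.590 = 42.54 kΩ.

R2 ≈ 42.5 kΩ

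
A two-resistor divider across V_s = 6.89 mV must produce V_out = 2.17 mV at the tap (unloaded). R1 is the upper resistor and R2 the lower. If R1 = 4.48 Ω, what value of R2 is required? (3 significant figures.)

The divider ratio is R2/(R1+R2) = 2.17/6.89 = 0.3149.
R2 = R1 · 0.3149/(1 − 0.3149) = 2.060 Ω.

R2 ≈ 2.06 Ω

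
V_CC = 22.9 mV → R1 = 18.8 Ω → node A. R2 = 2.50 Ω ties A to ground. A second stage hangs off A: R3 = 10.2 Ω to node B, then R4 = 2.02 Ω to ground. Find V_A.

V_A ≈ 2.28 mV

Node A sees R2 in parallel with the series input of stage 2, R3 + R4 = 12.22 Ω.
Effective lower resistance at A: R2 ‖ 12.22 = 2.075 Ω.
V_A = 22.9 × 2.075/(18.8 + 2.075) = 2.277 mV.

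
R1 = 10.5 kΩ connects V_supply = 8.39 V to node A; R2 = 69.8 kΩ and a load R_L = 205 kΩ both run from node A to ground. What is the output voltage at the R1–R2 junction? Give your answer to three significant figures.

First combine the lower leg with the load: R2 ‖ R_L = 52.07 kΩ.
Now apply the divider: V_out = 8.39 × 0.8322 = 6.982 V.

V_out ≈ 6.98 V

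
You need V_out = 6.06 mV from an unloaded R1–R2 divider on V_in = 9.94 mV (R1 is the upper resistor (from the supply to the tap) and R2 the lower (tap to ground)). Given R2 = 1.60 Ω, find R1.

R1 ≈ 1.02 Ω

Required fraction k = V_out/V_in = 0.6097.
R1 = R2·(1/k − 1) = 1.60 × 0.6403 = 1.024 Ω.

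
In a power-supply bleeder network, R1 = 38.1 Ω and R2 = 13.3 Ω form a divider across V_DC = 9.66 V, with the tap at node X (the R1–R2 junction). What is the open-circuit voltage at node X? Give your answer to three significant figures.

Open-circuit (no load on X): V_th = V_DC · R2/(R1 + R2) = 9.66 × 13.3/(38.10 + 13.3) = 2.500 V.

V_th ≈ 2.50 V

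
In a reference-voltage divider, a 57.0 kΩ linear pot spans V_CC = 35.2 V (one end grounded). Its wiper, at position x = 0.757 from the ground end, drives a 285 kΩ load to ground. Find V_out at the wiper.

V_out ≈ 25.7 V

The pot divides into 13.85 kΩ above the wiper and 43.15 kΩ below.
Lower segment in parallel with the load: 43.15 ‖ 285 = 37.48 kΩ.
V_out = 35.2 × 37.48/(13.85 + 37.48) = 25.70 V.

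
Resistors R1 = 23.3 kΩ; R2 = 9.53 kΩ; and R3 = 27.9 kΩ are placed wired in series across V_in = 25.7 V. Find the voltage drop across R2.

V ≈ 4.03 V

Series total: ΣR = 23.3 + 9.53 + 27.9 = 60.73 kΩ.
V = V_in · R/ΣR = 25.7 × 0.1569 = 4.033 V.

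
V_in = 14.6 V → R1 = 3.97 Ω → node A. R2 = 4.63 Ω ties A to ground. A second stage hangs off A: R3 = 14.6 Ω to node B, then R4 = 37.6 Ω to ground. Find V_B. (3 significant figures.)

Looking into the second stage from A: R3 + R4 = 52.20 Ω appears in parallel with R2.
Effective lower resistance at A: R2 ‖ 52.20 = 4.253 Ω.
So V_A = 14.6 × 0.5172 = 7.551 V.
Then the unloaded second divider: V_B = V_A × R4/(R3+R4) = 7.551 × 0.7203 = 5.439 V.

V_B ≈ 5.44 V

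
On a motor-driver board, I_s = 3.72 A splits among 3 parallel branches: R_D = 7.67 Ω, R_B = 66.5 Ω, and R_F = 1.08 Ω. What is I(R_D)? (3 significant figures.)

ΣG = 1/7.67 + 1/66.5 + 1/1.08 = 1.071.
Current divider: I(R_D) = I_s · G_k/ΣG = 3.72 × (0.1304/1.071) = 3.72 × 0.1217 = 0.4527 A.

I ≈ 0.453 A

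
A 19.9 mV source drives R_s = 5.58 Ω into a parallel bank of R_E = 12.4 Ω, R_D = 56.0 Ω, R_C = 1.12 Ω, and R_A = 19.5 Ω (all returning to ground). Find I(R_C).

Equivalent of the parallel group: R_p = 0.9591 Ω.
V_A = 19.9 × 0.9591/6.539 = 2.919 mV.
I(R_C) = V_A / R_C = 2.919/1.12 = 2.606 mA.
(Equivalently: I_total = 3.043 mA, then current-divider fraction G_k/ΣG = 0.8563.)

I ≈ 2.61 mA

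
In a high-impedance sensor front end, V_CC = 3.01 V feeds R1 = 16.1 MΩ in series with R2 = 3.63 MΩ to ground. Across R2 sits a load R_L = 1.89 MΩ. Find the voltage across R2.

V_out ≈ 0.216 V

R2 ‖ R_L = (3.63 × 1.89)/(3.63 + 1.89) = 1.243 MΩ.
Then V_out = V_CC · R2'/(R1 + R2') = 3.01 × 1.243/17.34 = 0.2157 V.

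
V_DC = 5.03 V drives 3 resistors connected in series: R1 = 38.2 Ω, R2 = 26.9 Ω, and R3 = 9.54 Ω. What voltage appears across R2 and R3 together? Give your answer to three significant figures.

V ≈ 2.46 V

ΣR = 38.2 + 26.9 + 9.54 = 74.64 Ω.
R_{R2..R3} = 26.9 + 9.54 = 36.44 Ω.
Voltage divider: V = V_DC · (36.44 / 74.64) = 5.03 × 0.4882 = 2.456 V.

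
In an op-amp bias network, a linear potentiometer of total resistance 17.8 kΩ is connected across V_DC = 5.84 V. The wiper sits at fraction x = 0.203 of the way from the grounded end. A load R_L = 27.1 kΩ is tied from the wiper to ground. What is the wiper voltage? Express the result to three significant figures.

The pot divides into 14.19 kΩ above the wiper and 3.613 kΩ below.
Lower segment in parallel with the load: 3.613 ‖ 27.1 = 3.188 kΩ.
V_out = 5.84 × 3.188/(14.19 + 3.188) = 1.072 V.

V_out ≈ 1.07 V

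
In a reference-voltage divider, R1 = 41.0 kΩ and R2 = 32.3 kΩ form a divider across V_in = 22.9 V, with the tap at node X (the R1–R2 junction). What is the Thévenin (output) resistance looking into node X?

R_th ≈ 18.1 kΩ

Looking into X with the source shorted: R_th = R1·R2/(R1+R2) = 41.00 × 32.3/73.30 = 18.07 kΩ.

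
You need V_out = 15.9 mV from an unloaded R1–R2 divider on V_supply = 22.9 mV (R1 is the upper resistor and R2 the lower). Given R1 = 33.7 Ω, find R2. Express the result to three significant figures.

R2 ≈ 76.5 Ω

V_out/V_supply = R2/(R1+R2) = 0.6943.
So R2 = R1 · V_out/(V_supply − V_out) = 33.7 × 15.9/(22.9 − 15.9) = 33.7 × 2.271 = 76.55 Ω.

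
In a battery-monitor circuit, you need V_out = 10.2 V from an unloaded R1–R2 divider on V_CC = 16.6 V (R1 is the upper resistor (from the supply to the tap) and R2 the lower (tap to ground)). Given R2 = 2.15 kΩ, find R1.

V_out/V_CC = R2/(R1+R2) = 0.6145.
R1 = R2·(1/k − 1) = 2.15 × 0.6275 = 1.349 kΩ.

R1 ≈ 1.35 kΩ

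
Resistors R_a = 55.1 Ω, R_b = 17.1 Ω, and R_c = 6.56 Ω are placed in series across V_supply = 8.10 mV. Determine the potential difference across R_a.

V ≈ 5.67 mV

Total series resistance ΣR = 55.1 + 17.1 + 6.56 = 78.76 Ω.
V = V_supply · R/ΣR = 8.10 × 0.6996 = 5.667 mV.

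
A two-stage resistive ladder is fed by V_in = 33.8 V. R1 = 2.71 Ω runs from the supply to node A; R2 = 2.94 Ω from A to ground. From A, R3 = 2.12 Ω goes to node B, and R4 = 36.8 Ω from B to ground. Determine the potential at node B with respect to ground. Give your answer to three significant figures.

Node A sees R2 in parallel with the series input of stage 2, R3 + R4 = 38.92 Ω.
R2 ‖ (R3+R4) = 2.734 Ω.
V_A = 33.8 × 2.734/(2.71 + 2.734) = 16.97 V.
V_B = V_A × 0.9455 = 16.05 V.

V_B ≈ 16.0 V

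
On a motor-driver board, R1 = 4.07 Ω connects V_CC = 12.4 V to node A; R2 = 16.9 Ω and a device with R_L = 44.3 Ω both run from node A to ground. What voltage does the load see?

V_out ≈ 9.30 V

R2 ‖ R_L = (16.9 × 44.3)/(16.9 + 44.3) = 12.23 Ω.
Now apply the divider: V_out = 12.4 × 0.7504 = 9.304 V.
(Unloaded it would be 9.99 V; the load pulls it down.)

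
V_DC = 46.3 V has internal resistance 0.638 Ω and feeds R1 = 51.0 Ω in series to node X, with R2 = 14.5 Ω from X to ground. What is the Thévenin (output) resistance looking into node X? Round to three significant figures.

R_th ≈ 11.3 Ω

R1' = 0.638 + 51.0 = 51.64 Ω (source resistance + R1).
Looking into X with the source shorted: R_th = R1'·R2/(R1'+R2) = 51.64 × 14.5/66.14 = 11.32 Ω.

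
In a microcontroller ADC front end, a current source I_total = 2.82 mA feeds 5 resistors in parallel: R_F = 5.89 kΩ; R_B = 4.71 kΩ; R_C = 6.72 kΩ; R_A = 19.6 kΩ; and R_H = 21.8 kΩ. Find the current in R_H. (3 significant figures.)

I ≈ 0.206 mA

Total conductance ΣG = 1/5.89 + 1/4.71 + 1/6.72 + 1/19.6 + 1/21.8 = 0.6278 (units of 1/kΩ).
By the current-divider rule, I = I_total · G_k/ΣG = 2.82 × 0.07307 = 0.2061 mA.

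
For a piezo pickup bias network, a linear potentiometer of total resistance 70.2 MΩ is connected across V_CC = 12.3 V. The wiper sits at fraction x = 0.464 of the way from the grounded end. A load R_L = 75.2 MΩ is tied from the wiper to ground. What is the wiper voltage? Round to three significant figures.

The pot divides into 37.63 MΩ above the wiper and 32.57 MΩ below.
Lower segment in parallel with the load: 32.57 ‖ 75.2 = 22.73 MΩ.
Loaded-divider output: V_out = 12.3 × 0.3766 = 4.632 V.

V_out ≈ 4.63 V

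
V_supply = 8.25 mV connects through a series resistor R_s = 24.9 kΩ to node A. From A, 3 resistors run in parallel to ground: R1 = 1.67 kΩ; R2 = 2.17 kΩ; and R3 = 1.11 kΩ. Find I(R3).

Parallel bank: R_p = 1/(1/1.67 + 1/2.17 + 1/1.11) = 0.5101 kΩ.
V_A by voltage divider: V_A = 8.25 × 0.5101/(24.9 + 0.5101) = 0.1656 mV.
Branch current I = V_A/R3 = 0.1656/1.11 = 0.1492 µA.

I ≈ 0.149 µA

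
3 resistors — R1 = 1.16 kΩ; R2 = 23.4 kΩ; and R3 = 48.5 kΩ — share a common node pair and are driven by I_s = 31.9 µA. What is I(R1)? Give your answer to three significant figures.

I ≈ 29.7 µA

ΣG = 1/1.16 + 1/23.4 + 1/48.5 = 0.9254.
Current divider: I(R1) = I_s · G_k/ΣG = 31.9 × (0.8621/0.9254) = 31.9 × 0.9315 = 29.72 µA.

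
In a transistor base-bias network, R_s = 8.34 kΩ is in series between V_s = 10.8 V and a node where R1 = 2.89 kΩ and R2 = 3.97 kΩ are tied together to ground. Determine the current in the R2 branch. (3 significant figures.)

Parallel bank: R_p = 1/(1/2.89 + 1/3.97) = 1.672 kΩ.
V_A by voltage divider: V_A = 10.8 × 1.672/(8.34 + 1.672) = 1.804 V.
Branch current I = V_A/R2 = 1.804/3.97 = 0.4544 mA.

I ≈ 0.454 mA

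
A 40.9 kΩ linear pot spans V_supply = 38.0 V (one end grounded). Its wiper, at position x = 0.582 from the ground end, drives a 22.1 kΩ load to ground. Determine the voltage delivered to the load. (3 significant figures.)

V_out ≈ 15.3 V

Split the track: R_lower = x·R_p = 23.80 kΩ, R_upper = (1−x)·R_p = 17.10 kΩ.
R_L loads the lower segment: effective lower R = 11.46 kΩ.
Loaded-divider output: V_out = 38.0 × 0.4013 = 15.25 V.
(Unloaded: V_out = x·V_supply = 22.1 V.)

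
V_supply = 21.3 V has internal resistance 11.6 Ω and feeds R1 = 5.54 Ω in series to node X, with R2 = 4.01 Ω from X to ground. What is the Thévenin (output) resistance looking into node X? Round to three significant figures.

R1' = 11.6 + 5.54 = 17.14 Ω (source resistance + R1).
With V_supply suppressed (replaced by a short), R_th = R1' ‖ R2 = (17.14 × 4.01)/(17.14 + 4.01) = 3.250 Ω.

R_th ≈ 3.25 Ω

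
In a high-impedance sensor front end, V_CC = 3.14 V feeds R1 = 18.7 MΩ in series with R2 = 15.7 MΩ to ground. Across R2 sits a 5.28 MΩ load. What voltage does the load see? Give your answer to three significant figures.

The load sits in parallel with R2, giving an effective lower resistance R2' = R2·R_L/(R2+R_L) = 3.951 MΩ.
Voltage divider with the loaded lower leg: V_out = 3.14 × 3.951/(18.7 + 3.951) = 3.14 × 0.1744 = 0.5477 V.

V_out ≈ 0.548 V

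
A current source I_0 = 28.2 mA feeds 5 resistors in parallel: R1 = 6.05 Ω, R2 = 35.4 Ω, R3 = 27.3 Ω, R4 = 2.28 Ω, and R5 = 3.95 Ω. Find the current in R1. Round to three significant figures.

I ≈ 5.06 mA

Total conductance ΣG = 1/6.05 + 1/35.4 + 1/27.3 + 1/2.28 + 1/3.95 = 0.9219 (units of 1/Ω).
By the current-divider rule, I = I_0 · G_k/ΣG = 28.2 × 0.1793 = 5.056 mA.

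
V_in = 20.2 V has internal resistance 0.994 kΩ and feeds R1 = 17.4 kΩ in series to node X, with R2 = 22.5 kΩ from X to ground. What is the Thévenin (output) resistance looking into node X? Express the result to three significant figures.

R1' = 0.994 + 17.4 = 18.39 kΩ (source resistance + R1).
With V_in suppressed (replaced by a short), R_th = R1' ‖ R2 = (18.39 × 22.5)/(18.39 + 22.5) = 10.12 kΩ.

R_th ≈ 10.1 kΩ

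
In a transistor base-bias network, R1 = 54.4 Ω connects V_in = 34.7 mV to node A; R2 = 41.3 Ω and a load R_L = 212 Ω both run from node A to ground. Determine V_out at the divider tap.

First combine the lower leg with the load: R2 ‖ R_L = 34.57 Ω.
Then V_out = V_in · R2'/(R1 + R2') = 34.7 × 34.57/88.97 = 13.48 mV.
(Unloaded it would be 15.0 mV; the load pulls it down.)

V_out ≈ 13.5 mV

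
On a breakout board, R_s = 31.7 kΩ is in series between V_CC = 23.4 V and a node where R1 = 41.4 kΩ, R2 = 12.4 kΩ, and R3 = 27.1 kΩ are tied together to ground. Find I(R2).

Equivalent of the parallel group: R_p = 7.057 kΩ.
Node voltage V_A = V_CC · R_p/(R_s + R_p) = 23.4 × 0.1821 = 4.261 V.
Branch current I = V_A/R2 = 4.261/12.4 = 0.3436 mA.

I ≈ 0.344 mA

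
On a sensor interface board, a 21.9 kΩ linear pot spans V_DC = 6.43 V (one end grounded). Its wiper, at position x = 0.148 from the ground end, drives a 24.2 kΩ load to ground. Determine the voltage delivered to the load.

The pot divides into 18.66 kΩ above the wiper and 3.241 kΩ below.
Lower segment in parallel with the load: 3.241 ‖ 24.2 = 2.858 kΩ.
V_out = 6.43 × 2.858/(18.66 + 2.858) = 0.8542 V.

V_out ≈ 0.854 V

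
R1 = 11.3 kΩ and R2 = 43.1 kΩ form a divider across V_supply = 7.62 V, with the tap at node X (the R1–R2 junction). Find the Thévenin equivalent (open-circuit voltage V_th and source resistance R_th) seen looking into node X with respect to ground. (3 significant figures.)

With X open, the divider is unloaded: V_th = 7.62 × 43.1/54.40 = 6.037 V.
Zeroing V_supply shorts the top of R1 to ground, so R_th = R1 ‖ R2 = 8.953 kΩ.

V_th ≈ 6.04 V, R_th ≈ 8.95 kΩ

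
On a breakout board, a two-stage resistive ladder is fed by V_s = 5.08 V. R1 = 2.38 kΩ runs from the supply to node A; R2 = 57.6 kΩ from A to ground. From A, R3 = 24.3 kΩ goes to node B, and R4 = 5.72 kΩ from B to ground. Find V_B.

Looking into the second stage from A: R3 + R4 = 30.02 kΩ appears in parallel with R2.
R2 ‖ (R3+R4) = 19.73 kΩ.
V_A = 5.08 × 19.73/(2.38 + 19.73) = 4.533 V.
V_B = V_A × 0.1905 = 0.8638 V.

V_B ≈ 0.864 V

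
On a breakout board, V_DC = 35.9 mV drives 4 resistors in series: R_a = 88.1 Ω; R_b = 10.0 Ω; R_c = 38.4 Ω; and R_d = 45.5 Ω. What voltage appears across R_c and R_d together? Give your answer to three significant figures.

Series total: ΣR = 88.1 + 10.0 + 38.4 + 45.5 = 182.0 Ω.
R_{R_c..R_d} = 38.4 + 45.5 = 83.90 Ω.
By the voltage-divider rule, V = 35.9 × 83.90/182.0 = 16.55 mV.

V ≈ 16.5 mV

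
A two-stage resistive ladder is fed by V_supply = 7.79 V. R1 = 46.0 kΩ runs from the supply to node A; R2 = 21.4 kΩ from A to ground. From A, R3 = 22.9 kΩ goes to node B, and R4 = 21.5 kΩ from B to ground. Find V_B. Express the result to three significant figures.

Looking into the second stage from A: R3 + R4 = 44.40 kΩ appears in parallel with R2.
R2 ‖ (R3+R4) = 14.44 kΩ.
V_A = 7.79 × 14.44/(46.0 + 14.44) = 1.861 V.
V_B = V_A × 0.4842 = 0.9012 V.

V_B ≈ 0.901 V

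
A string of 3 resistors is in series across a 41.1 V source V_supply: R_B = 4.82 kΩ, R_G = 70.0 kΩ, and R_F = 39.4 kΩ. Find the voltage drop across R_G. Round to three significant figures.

Series total: ΣR = 4.82 + 70.0 + 39.4 = 114.2 kΩ.
By the voltage-divider rule, V = 41.1 × 70.00/114.2 = 25.19 V.

V ≈ 25.2 V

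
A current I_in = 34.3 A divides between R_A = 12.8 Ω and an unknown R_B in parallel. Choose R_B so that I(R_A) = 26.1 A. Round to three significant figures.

The fraction through R_A equals R_B/(R_A+R_B).
26.1/34.3 = R_B/(R_A + R_B) → R_B = R_A · (0.7609)/(1 − 0.7609) = 12.8 × 3.183 = 40.74 Ω.

R_B ≈ 40.7 Ω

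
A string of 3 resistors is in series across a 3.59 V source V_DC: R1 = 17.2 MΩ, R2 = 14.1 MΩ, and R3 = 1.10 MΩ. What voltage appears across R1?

ΣR = 17.2 + 14.1 + 1.10 = 32.40 MΩ.
Voltage divider: V = V_DC · (17.20 / 32.40) = 3.59 × 0.5309 = 1.906 V.

V ≈ 1.91 V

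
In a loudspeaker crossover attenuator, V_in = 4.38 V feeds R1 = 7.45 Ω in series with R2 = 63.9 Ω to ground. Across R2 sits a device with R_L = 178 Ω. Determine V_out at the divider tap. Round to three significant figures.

R2 ‖ R_L = (63.9 × 178)/(63.9 + 178) = 47.02 Ω.
Then V_out = V_in · R2'/(R1 + R2') = 4.38 × 47.02/54.47 = 3.781 V.
(Unloaded it would be 3.92 V; the load pulls it down.)

V_out ≈ 3.78 V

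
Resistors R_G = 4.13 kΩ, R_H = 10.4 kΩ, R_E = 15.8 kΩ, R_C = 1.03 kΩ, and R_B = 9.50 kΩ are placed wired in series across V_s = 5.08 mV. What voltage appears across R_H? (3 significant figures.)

V ≈ 1.29 mV

ΣR = 4.13 + 10.4 + 15.8 + 1.03 + 9.50 = 40.86 kΩ.
By the voltage-divider rule, V = 5.08 × 10.40/40.86 = 1.293 mV.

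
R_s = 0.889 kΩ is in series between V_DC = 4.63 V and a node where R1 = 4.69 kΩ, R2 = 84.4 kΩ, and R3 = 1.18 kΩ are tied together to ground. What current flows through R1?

Equivalent of the parallel group: R_p = 0.9324 kΩ.
V_A by voltage divider: V_A = 4.63 × 0.9324/(0.889 + 0.9324) = 2.370 V.
Branch current I = V_A/R1 = 2.370/4.69 = 0.5054 mA.
(Check via current divider: I_total = 2.542 mA; share G_k/ΣG = 0.1988 → same result.)

I ≈ 0.505 mA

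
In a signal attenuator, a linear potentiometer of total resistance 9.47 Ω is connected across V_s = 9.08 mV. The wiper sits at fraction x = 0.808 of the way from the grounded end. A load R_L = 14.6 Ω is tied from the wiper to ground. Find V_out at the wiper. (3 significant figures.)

Split the track: R_lower = x·R_p = 7.652 Ω, R_upper = (1−x)·R_p = 1.818 Ω.
Lower segment in parallel with the load: 7.652 ‖ 14.6 = 5.021 Ω.
V_out = 9.08 × 5.021/(1.818 + 5.021) = 6.666 mV.

V_out ≈ 6.67 mV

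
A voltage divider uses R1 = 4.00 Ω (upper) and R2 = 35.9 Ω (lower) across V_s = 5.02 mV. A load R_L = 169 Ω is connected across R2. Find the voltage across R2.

V_out ≈ 4.42 mV

R2 ‖ R_L = (35.9 × 169)/(35.9 + 169) = 29.61 Ω.
Then V_out = V_s · R2'/(R1 + R2') = 5.02 × 29.61/33.61 = 4.423 mV.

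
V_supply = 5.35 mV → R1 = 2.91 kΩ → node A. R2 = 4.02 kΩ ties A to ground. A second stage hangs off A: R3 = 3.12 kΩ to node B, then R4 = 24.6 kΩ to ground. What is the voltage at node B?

V_B ≈ 2.60 mV

Looking into the second stage from A: R3 + R4 = 27.72 kΩ appears in parallel with R2.
Effective lower resistance at A: R2 ‖ 27.72 = 3.511 kΩ.
So V_A = 5.35 × 0.5468 = 2.925 mV.
Then the unloaded second divider: V_B = V_A × R4/(R3+R4) = 2.925 × 0.8874 = 2.596 mV.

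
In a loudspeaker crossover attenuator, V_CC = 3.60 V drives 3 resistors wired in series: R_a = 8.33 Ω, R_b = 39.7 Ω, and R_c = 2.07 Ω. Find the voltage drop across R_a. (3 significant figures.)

V ≈ 0.599 V

ΣR = 8.33 + 39.7 + 2.07 = 50.10 Ω.
V = V_CC · R/ΣR = 3.60 × 0.1663 = 0.5986 V.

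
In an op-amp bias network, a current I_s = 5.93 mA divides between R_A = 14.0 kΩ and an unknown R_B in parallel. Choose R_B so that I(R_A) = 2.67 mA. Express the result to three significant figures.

R_B ≈ 11.5 kΩ

The fraction through R_A equals R_B/(R_A+R_B).
With f = 0.4503, R_B = R_A · f/(1−f) = 14.0 × 0.8190 = 11.47 kΩ.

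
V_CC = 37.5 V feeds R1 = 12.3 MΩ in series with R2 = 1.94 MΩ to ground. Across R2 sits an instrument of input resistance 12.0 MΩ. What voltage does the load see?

The load sits in parallel with R2, giving an effective lower resistance R2' = R2·R_L/(R2+R_L) = 1.670 MΩ.
Now apply the divider: V_out = 37.5 × 0.1195 = 4.483 V.

V_out ≈ 4.48 V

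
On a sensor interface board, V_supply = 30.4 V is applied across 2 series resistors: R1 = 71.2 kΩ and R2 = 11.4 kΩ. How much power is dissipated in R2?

ΣR = 82.60 kΩ → I = 30.4/82.60 = 0.3680 mA.
P(R2) = I²·R2 = (0.3680)² × 11.4 = 1.544 mW.

P ≈ 1.54 mW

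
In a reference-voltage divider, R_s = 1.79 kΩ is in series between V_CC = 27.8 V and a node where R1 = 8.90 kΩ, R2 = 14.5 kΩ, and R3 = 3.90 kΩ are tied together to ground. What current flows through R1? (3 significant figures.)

I ≈ 1.75 mA

Parallel bank: R_p = 1/(1/8.90 + 1/14.5 + 1/3.90) = 2.284 kΩ.
V_A = 27.8 × 2.284/4.074 = 15.59 V.
Branch current I = V_A/R1 = 15.59/8.90 = 1.751 mA.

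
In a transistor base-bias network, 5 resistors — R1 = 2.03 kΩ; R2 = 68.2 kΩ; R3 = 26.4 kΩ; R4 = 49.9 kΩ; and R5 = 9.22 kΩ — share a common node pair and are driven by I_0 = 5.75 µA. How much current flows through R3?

I ≈ 0.323 µA

Conductances: ΣG = 1/2.03 + 1/68.2 + 1/26.4 + 1/49.9 + 1/9.22 = 0.6737 (1/kΩ).
R3 takes the fraction G_k/ΣG = 0.03788/0.6737 = 0.05623, so I = 5.75 × 0.05623 = 0.3233 µA.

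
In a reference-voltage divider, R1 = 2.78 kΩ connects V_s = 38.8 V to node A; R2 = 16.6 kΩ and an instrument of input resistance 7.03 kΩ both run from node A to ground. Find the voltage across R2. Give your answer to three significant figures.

V_out ≈ 24.8 V

R2 ‖ R_L = (16.6 × 7.03)/(16.6 + 7.03) = 4.939 kΩ.
Voltage divider with the loaded lower leg: V_out = 38.8 × 4.939/(2.78 + 4.939) = 38.8 × 0.6398 = 24.83 V.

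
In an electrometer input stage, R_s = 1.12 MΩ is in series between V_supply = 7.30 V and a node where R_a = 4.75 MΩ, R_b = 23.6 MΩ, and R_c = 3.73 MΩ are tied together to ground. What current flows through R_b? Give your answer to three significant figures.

Combine the parallel branches: R_p = (1/4.75 + 1/23.6 + 1/3.73)⁻¹ = 1.919 MΩ.
Node voltage V_A = V_supply · R_p/(R_s + R_p) = 7.30 × 0.6315 = 4.610 V.
I(R_b) = V_A / R_b = 4.610/23.6 = 0.1953 µA.

I ≈ 0.195 µA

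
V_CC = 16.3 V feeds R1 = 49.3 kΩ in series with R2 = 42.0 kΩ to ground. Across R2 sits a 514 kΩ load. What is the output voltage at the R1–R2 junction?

V_out ≈ 7.18 V

The load sits in parallel with R2, giving an effective lower resistance R2' = R2·R_L/(R2+R_L) = 38.83 kΩ.
Voltage divider with the loaded lower leg: V_out = 16.3 × 38.83/(49.3 + 38.83) = 16.3 × 0.4406 = 7.181 V.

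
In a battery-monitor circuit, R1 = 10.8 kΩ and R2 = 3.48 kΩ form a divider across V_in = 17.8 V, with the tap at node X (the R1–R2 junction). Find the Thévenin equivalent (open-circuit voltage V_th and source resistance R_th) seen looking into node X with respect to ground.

Open-circuit (no load on X): V_th = V_in · R2/(R1 + R2) = 17.8 × 3.48/(10.80 + 3.48) = 4.338 V.
Zeroing V_in shorts the top of R1 to ground, so R_th = R1 ‖ R2 = 2.632 kΩ.

V_th ≈ 4.34 V, R_th ≈ 2.63 kΩ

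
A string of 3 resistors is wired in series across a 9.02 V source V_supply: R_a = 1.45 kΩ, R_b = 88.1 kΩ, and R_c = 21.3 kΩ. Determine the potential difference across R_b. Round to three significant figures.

Total series resistance ΣR = 1.45 + 88.1 + 21.3 = 110.8 kΩ.
By the voltage-divider rule, V = 9.02 × 88.10/110.8 = 7.169 V.

V ≈ 7.17 V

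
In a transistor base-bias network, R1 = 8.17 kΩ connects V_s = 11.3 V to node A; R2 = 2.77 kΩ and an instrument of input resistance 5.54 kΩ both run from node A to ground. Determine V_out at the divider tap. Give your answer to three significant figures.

V_out ≈ 2.08 V

R2 ‖ R_L = (2.77 × 5.54)/(2.77 + 5.54) = 1.847 kΩ.
Then V_out = V_s · R2'/(R1 + R2') = 11.3 × 1.847/10.02 = 2.083 V.
(Unloaded it would be 2.86 V; the load pulls it down.)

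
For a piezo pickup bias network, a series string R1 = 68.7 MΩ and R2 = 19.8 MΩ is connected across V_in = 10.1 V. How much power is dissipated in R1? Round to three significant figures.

Series current I = V_in/ΣR = 10.1/88.50 = 0.1141 µA.
V(R1) = I·R = 7.840 V; P = V·I = 7.840 × 0.1141 = 0.8948 µW.

P ≈ 0.895 µW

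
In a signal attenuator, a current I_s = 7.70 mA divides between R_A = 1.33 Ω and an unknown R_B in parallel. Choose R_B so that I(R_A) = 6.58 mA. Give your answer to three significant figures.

R_B ≈ 7.81 Ω

The fraction through R_A equals R_B/(R_A+R_B).
6.58/7.70 = R_B/(R_A + R_B) → R_B = R_A · (0.8545)/(1 − 0.8545) = 1.33 × 5.875 = 7.814 Ω.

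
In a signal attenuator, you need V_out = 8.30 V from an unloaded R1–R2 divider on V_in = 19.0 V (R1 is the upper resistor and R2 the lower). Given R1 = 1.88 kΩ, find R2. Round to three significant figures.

V_out/V_in = R2/(R1+R2) = 0.4368.
R2 = R1 · 0.4368/(1 − 0.4368) = 1.458 kΩ.

R2 ≈ 1.46 kΩ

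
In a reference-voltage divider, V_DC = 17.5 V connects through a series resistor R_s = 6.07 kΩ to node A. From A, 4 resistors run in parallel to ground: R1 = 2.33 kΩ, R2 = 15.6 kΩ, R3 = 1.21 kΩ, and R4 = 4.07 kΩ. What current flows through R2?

I ≈ 0.107 mA

Parallel bank: R_p = 1/(1/2.33 + 1/15.6 + 1/1.21 + 1/4.07) = 0.6388 kΩ.
V_A = 17.5 × 0.6388/6.709 = 1.666 V.
I(R2) = V_A / R2 = 1.666/15.6 = 0.1068 mA.
(Equivalently: I_total = 2.609 mA, then current-divider fraction G_k/ΣG = 0.04095.)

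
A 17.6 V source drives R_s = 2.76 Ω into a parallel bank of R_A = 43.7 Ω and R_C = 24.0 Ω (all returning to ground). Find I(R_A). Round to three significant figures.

Equivalent of the parallel group: R_p = 15.49 Ω.
V_A = 17.6 × 15.49/18.25 = 14.94 V.
Branch current I = V_A/R_A = 14.94/43.7 = 0.3418 A.

I ≈ 0.342 A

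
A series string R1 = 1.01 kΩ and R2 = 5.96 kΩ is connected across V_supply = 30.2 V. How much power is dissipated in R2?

P ≈ 112 mW

The common current is I = 30.2/6.970 = 4.333 mA.
V(R2) = I·R = 25.82 V; P = V·I = 25.82 × 4.333 = 111.9 mW.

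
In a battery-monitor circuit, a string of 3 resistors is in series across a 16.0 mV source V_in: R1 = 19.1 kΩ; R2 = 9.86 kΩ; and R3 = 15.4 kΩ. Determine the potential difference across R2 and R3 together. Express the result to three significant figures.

Series total: ΣR = 19.1 + 9.86 + 15.4 = 44.36 kΩ.
R_{R2..R3} = 9.86 + 15.4 = 25.26 kΩ.
V = V_in · R/ΣR = 16.0 × 0.5694 = 9.111 mV.

V ≈ 9.11 mV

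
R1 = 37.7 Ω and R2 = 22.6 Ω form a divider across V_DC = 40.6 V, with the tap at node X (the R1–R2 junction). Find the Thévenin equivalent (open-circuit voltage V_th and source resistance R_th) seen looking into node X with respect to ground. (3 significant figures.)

V_th ≈ 15.2 V, R_th ≈ 14.1 Ω

Open-circuit (no load on X): V_th = V_DC · R2/(R1 + R2) = 40.6 × 22.6/(37.70 + 22.6) = 15.22 V.
With V_DC suppressed (replaced by a short), R_th = R1 ‖ R2 = (37.70 × 22.6)/(37.70 + 22.6) = 14.13 Ω.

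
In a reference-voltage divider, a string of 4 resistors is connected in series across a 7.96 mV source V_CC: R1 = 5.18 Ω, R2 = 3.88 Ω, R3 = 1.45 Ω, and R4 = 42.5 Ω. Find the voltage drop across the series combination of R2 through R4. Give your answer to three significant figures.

ΣR = 5.18 + 3.88 + 1.45 + 42.5 = 53.01 Ω.
R_{R2..R4} = 3.88 + 1.45 + 42.5 = 47.83 Ω.
By the voltage-divider rule, V = 7.96 × 47.83/53.01 = 7.182 mV.

V ≈ 7.18 mV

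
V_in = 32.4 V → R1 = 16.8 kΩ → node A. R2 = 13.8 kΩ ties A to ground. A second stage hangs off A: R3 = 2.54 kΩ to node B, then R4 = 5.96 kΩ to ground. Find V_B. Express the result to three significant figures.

Node A sees R2 in parallel with the series input of stage 2, R3 + R4 = 8.500 kΩ.
R2 ‖ (R3+R4) = 5.260 kΩ.
First divider: V_A = V_in · 5.260/(16.8 + 5.260) = 7.726 V.
Stage 2 is unloaded, so V_B = V_A · R4/(R3+R4) = 7.726 × 5.96/8.500 = 5.417 V.

V_B ≈ 5.42 V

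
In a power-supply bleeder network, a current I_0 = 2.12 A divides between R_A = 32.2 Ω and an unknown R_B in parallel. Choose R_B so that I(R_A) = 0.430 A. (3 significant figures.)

The fraction through R_A equals R_B/(R_A+R_B).
0.430/2.12 = R_B/(R_A + R_B) → R_B = R_A · (0.2028)/(1 − 0.2028) = 32.2 × 0.2544 = 8.193 Ω.

R_B ≈ 8.19 Ω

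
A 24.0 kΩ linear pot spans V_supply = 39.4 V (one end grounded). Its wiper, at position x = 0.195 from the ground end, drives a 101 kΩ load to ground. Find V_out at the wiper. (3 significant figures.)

Split the track: R_lower = x·R_p = 4.680 kΩ, R_upper = (1−x)·R_p = 19.32 kΩ.
R_L loads the lower segment: effective lower R = 4.473 kΩ.
Loaded-divider output: V_out = 39.4 × 0.1880 = 7.407 V.

V_out ≈ 7.41 V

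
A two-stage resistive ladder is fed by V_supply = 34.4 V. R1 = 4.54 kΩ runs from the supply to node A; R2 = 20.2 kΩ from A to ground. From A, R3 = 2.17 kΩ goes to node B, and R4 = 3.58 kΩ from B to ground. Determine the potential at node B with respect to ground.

V_B ≈ 10.6 V

The second stage (R3 + R4 = 5.750 kΩ) loads node A in parallel with R2.
R2 ‖ (R3+R4) = 4.476 kΩ.
V_A = 34.4 × 4.476/(4.54 + 4.476) = 17.08 V.
Stage 2 is unloaded, so V_B = V_A · R4/(R3+R4) = 17.08 × 3.58/5.750 = 10.63 V.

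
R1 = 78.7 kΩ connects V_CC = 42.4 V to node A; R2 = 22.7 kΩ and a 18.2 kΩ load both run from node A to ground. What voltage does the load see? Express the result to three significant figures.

R2 ‖ R_L = (22.7 × 18.2)/(22.7 + 18.2) = 10.10 kΩ.
Then V_out = V_CC · R2'/(R1 + R2') = 42.4 × 10.10/88.80 = 4.823 V.

V_out ≈ 4.82 V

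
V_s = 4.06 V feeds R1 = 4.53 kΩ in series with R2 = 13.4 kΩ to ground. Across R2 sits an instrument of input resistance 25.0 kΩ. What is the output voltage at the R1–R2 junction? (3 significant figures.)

V_out ≈ 2.67 V

The load sits in parallel with R2, giving an effective lower resistance R2' = R2·R_L/(R2+R_L) = 8.724 kΩ.
Then V_out = V_s · R2'/(R1 + R2') = 4.06 × 8.724/13.25 = 2.672 V.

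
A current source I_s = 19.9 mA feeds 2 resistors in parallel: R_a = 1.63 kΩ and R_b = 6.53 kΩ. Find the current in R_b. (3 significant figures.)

I ≈ 3.98 mA

Two-branch current divider: I_k = I_s · R_other/(R_1 + R_2).
I(R_b) = 19.9 × 1.63/(1.63 + 6.53) = 19.9 × 0.1998 = 3.975 mA.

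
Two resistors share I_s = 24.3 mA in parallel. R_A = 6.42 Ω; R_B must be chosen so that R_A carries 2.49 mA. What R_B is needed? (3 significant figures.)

In a two-way split, I_A/I_s = R_B/(R_A + R_B).
2.49/24.3 = R_B/(R_A + R_B) → R_B = R_A · (0.1025)/(1 − 0.1025) = 6.42 × 0.1142 = 0.7330 Ω.

R_B ≈ 0.733 Ω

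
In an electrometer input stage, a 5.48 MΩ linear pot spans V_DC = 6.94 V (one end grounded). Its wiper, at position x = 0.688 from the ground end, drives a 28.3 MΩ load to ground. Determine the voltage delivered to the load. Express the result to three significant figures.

V_out ≈ 4.58 V

Split the track: R_lower = x·R_p = 3.770 MΩ, R_upper = (1−x)·R_p = 1.710 MΩ.
Lower segment in parallel with the load: 3.770 ‖ 28.3 = 3.327 MΩ.
Loaded-divider output: V_out = 6.94 × 0.6605 = 4.584 V.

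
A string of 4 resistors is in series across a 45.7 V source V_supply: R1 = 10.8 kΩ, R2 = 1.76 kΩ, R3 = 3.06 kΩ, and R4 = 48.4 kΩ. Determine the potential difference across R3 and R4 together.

Series total: ΣR = 10.8 + 1.76 + 3.06 + 48.4 = 64.02 kΩ.
R_{R3..R4} = 3.06 + 48.4 = 51.46 kΩ.
V = V_supply · R/ΣR = 45.7 × 0.8038 = 36.73 V.

V ≈ 36.7 V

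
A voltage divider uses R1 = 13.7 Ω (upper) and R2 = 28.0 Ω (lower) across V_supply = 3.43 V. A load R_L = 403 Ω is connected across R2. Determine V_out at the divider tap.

R2 ‖ R_L = (28.0 × 403)/(28.0 + 403) = 26.18 Ω.
Then V_out = V_supply · R2'/(R1 + R2') = 3.43 × 26.18/39.88 = 2.252 V.

V_out ≈ 2.25 V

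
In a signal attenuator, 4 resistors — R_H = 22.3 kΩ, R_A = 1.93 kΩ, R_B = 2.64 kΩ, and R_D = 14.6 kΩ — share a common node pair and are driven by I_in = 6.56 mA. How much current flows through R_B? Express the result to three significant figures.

Total conductance ΣG = 1/22.3 + 1/1.93 + 1/2.64 + 1/14.6 = 1.010 (units of 1/kΩ).
R_B takes the fraction G_k/ΣG = 0.3788/1.010 = 0.3749, so I = 6.56 × 0.3749 = 2.460 mA.

I ≈ 2.46 mA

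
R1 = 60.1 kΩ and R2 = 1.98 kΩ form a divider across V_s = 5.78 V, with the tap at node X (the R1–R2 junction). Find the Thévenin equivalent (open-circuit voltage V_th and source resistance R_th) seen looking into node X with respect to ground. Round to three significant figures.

V_th is the unloaded tap voltage: V_s · R2/(R1+R2) = 5.78 × 0.03189 = 0.1843 V.
Zeroing V_s shorts the top of R1 to ground, so R_th = R1 ‖ R2 = 1.917 kΩ.

V_th ≈ 0.184 V, R_th ≈ 1.92 kΩ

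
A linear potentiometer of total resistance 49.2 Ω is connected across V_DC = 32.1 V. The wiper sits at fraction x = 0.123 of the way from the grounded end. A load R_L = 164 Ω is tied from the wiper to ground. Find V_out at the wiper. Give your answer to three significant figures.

The pot divides into 43.15 Ω above the wiper and 6.052 Ω below.
Lower segment in parallel with the load: 6.052 ‖ 164 = 5.836 Ω.
Then V_out = V_DC · 5.836/(43.15 + 5.836) = 3.825 V.
(Unloaded: V_out = x·V_DC = 3.95 V.)

V_out ≈ 3.82 V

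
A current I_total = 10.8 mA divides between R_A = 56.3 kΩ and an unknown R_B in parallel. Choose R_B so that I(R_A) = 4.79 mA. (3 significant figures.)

R_B ≈ 44.9 kΩ

In a two-way split, I_A/I_total = R_B/(R_A + R_B).
With f = 0.4435, R_B = R_A · f/(1−f) = 56.3 × 0.7970 = 44.87 kΩ.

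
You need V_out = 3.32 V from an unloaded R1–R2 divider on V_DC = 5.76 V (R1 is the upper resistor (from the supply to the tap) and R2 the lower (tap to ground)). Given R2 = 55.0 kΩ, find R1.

R1 ≈ 40.4 kΩ

The divider ratio is R2/(R1+R2) = 3.32/5.76 = 0.5764.
So R1 = R2 · (V_DC/V_out − 1) = 55.0 × (5.76/3.32 − 1) = 55.0 × 0.7349 = 40.42 kΩ.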